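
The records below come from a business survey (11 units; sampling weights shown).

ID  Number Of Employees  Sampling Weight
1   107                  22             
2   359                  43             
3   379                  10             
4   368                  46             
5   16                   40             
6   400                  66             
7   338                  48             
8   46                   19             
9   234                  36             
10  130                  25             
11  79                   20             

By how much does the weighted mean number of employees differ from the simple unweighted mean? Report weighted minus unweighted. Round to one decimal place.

Unweighted sum = 107 + 359 + 379 + 368 + 16 + 400 + 338 + 46 + 234 + 130 + 79 = 2456
Unweighted mean = 2456 / 11 = 223.27273
Weighted sum = 107×22 + 359×43 + 379×10 + 368×46 + 16×40 + 400×66 + 338×48 + 46×19 + 234×36 + 130×25 + 79×20
  = 95901
Sum of weights = 22 + 43 + 10 + 46 + 40 + 66 + 48 + 19 + 36 + 25 + 20 = 375
Weighted mean = 95901 / 375 = 255.736
Difference (weighted minus unweighted) = 32.463273

32.5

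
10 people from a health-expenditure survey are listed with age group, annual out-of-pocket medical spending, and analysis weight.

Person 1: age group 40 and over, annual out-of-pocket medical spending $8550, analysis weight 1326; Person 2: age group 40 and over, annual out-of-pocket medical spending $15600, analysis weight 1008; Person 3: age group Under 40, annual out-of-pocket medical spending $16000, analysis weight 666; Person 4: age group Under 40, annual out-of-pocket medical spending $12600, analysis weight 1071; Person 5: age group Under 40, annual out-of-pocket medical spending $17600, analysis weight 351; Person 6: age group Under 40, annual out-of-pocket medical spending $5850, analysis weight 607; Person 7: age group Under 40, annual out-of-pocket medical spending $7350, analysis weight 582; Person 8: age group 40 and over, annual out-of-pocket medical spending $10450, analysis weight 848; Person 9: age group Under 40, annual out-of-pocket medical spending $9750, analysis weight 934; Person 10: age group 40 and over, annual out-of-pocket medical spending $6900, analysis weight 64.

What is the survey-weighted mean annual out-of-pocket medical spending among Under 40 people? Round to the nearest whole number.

Under 40 rows: 3, 4, 5, 6, 7, 9
Weighted sum = 16000×666 + 12600×1071 + 17600×351 + 5850×607 + 7350×582 + 9750×934
  = 47263350
Sum of weights = 666 + 1071 + 351 + 607 + 582 + 934 = 4211
Weighted mean = 47263350 / 4211 = 11223.783

11224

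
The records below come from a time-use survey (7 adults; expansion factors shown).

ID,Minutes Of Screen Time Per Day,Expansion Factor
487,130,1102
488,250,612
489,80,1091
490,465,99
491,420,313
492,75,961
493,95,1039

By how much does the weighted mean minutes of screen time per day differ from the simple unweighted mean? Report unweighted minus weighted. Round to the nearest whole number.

Unweighted sum = 1515
Unweighted mean = 1515 / 7 = 216.42857
Weighted sum = 130×1102 + 250×612 + 80×1091 + 465×99 + 420×313 + 75×961 + 95×1039
  = 731815
Sum of weights = 1102 + 612 + 1091 + 99 + 313 + 961 + 1039 = 5217
Weighted mean = 731815 / 5217 = 140.27506
Difference (unweighted minus weighted) = 76.153509

76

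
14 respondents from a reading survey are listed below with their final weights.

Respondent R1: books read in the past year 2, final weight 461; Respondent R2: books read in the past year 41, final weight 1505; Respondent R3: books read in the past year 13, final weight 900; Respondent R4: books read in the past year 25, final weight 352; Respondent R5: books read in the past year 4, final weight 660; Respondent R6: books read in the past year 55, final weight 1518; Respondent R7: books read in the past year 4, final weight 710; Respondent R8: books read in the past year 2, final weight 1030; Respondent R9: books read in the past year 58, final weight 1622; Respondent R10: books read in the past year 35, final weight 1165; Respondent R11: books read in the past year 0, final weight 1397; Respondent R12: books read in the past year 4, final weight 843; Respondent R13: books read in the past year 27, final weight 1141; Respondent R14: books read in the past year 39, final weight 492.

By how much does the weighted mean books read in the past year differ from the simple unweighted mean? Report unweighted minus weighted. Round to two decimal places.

Unweighted sum = 309
Unweighted mean = 309 / 14 = 22.071429
Weighted sum = 362375
Sum of weights = 13796
Weighted mean = 362375 / 13796 = 26.266671
Difference (unweighted minus weighted) = -4.1952429

-4.20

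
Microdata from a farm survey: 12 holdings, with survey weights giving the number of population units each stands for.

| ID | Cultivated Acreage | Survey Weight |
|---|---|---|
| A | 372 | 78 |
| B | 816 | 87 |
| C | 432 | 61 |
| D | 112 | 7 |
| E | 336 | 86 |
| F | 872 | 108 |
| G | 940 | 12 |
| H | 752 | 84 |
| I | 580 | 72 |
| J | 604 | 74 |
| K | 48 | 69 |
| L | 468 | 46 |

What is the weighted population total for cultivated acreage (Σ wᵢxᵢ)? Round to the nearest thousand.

Weighted total = 372×78 + 816×87 + 432×61 + 112×7 + 336×86 + 872×108 + 940×12 + 752×84 + 580×72 + 604×74 + 48×69 + 468×46
  = 435960

436000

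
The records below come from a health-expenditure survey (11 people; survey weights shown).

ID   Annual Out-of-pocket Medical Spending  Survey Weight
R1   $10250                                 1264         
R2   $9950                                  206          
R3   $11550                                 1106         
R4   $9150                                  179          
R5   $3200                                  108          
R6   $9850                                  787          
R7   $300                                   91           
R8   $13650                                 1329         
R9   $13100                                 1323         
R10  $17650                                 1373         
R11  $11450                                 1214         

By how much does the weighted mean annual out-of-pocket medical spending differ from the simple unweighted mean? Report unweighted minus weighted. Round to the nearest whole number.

-2368

Unweighted sum = 10250 + 9950 + 11550 + 9150 + 3200 + 9850 + 300 + 13650 + 13100 + 17650 + 11450 = 110100
Unweighted mean = 110100 / 11 = 10009.091
Weighted sum = 10250×1264 + 9950×206 + 11550×1106 + 9150×179 + 3200×108 + 9850×787 + 300×91 + 13650×1329 + 13100×1323 + 17650×1373 + 11450×1214
  = 111148600
Sum of weights = 1264 + 206 + 1106 + 179 + 108 + 787 + 91 + 1329 + 1323 + 1373 + 1214 = 8980
Weighted mean = 111148600 / 8980 = 12377.35
Difference (unweighted minus weighted) = -2368.2588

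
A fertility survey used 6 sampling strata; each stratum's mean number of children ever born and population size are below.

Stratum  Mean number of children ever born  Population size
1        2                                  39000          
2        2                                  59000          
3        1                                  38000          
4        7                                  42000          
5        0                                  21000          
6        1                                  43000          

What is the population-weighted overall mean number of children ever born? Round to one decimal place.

2.4

Σ Nₕ·x̄ₕ = 2×39000 + 2×59000 + 1×38000 + 7×42000 + 0×21000 + 1×43000
  = 78000 + 118000 + 38000 + 294000 + 0 + 43000 = 571000
Σ Nₕ = 39000 + 59000 + 38000 + 42000 + 21000 + 43000 = 242000
Overall mean = 571000 / 242000 = 2.3595041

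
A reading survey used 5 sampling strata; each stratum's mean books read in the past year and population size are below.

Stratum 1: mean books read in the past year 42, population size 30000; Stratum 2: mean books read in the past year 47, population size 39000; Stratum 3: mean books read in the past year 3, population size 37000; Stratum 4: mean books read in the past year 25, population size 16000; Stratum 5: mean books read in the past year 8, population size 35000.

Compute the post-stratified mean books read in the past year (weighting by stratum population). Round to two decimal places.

24.74

Σ Nₕ·x̄ₕ = 42×30000 + 47×39000 + 3×37000 + 25×16000 + 8×35000
  = 1260000 + 1833000 + 111000 + 400000 + 280000 = 3884000
Σ Nₕ = 30000 + 39000 + 37000 + 16000 + 35000 = 157000
Overall mean = 3884000 / 157000 = 24.738854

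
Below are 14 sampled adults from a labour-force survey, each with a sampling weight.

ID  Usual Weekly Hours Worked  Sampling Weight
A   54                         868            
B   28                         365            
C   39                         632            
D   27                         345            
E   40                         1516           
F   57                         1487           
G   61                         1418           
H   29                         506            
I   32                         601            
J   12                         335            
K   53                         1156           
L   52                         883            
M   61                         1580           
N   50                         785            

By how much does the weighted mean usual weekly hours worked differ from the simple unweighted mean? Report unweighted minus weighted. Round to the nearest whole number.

Unweighted sum = 595
Unweighted mean = 595 / 14 = 42.5
Weighted sum = 603692
Sum of weights = 12477
Weighted mean = 603692 / 12477 = 48.384387
Difference (unweighted minus weighted) = -5.8843873

-6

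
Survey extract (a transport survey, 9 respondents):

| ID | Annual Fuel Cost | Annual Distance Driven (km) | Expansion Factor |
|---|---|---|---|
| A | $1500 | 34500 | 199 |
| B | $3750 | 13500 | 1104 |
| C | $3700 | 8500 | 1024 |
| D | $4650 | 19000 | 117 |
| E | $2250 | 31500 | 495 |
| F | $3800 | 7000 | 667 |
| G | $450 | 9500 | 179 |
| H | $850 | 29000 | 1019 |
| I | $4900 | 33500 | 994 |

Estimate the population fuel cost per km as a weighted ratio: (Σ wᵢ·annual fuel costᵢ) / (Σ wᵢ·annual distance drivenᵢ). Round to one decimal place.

Σ wᵢ·y = 1500×199 + 3750×1104 + 3700×1024 + 4650×117 + 2250×495 + 3800×667 + 450×179 + 850×1019 + 4900×994
  = 298500 + 4140000 + 3788800 + 544050 + 1113750 + 2534600 + 80550 + 866150 + 4870600 = 18237000
Σ wᵢ·x = 34500×199 + 13500×1104 + 8500×1024 + 19000×117 + 31500×495 + 7000×667 + 9500×179 + 29000×1019 + 33500×994
  = 117508500
Ratio = 18237000 / 117508500 = 0.15519728

0.2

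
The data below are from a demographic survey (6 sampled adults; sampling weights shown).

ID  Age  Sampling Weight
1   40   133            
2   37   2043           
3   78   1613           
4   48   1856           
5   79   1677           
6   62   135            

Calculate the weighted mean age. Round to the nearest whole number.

59

Weighted sum = 40×133 + 37×2043 + 78×1613 + 48×1856 + 79×1677 + 62×135
  = 436666
Sum of weights = 133 + 2043 + 1613 + 1856 + 1677 + 135 = 7457
Weighted mean = 436666 / 7457 = 58.557865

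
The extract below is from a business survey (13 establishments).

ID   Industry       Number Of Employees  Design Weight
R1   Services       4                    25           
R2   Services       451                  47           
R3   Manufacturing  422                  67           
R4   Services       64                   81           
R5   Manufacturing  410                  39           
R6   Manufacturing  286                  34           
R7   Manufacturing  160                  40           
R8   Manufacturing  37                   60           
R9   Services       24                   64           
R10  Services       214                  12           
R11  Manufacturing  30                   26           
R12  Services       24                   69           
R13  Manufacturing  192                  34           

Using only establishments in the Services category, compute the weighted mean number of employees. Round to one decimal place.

Services rows: R1, R2, R4, R9, R10, R12
Weighted sum = 4×25 + 451×47 + 64×81 + 24×64 + 214×12 + 24×69
  = 100 + 21197 + 5184 + 1536 + 2568 + 1656 = 32241
Sum of weights = 298
Weighted mean = 32241 / 298 = 108.19128

108.2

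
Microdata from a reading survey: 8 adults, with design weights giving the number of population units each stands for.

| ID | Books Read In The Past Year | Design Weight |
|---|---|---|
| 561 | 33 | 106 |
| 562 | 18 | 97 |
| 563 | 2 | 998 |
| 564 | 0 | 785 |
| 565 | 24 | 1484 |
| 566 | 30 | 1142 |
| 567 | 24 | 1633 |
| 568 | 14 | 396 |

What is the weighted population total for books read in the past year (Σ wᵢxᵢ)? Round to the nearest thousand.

122000

Weighted total = 33×106 + 18×97 + 2×998 + 0×785 + 24×1484 + 30×1142 + 24×1633 + 14×396
  = 121852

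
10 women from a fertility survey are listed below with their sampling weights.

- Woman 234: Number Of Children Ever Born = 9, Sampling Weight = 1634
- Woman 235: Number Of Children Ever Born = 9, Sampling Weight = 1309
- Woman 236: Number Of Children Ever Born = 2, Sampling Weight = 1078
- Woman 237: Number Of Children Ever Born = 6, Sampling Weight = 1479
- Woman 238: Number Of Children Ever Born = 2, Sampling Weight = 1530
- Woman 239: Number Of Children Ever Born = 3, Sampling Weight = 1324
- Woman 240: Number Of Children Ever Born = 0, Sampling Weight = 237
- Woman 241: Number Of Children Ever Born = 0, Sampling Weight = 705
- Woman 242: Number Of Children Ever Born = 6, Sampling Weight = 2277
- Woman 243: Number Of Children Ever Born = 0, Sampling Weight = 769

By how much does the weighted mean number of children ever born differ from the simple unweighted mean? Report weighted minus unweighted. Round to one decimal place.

1.0

Unweighted sum = 9 + 9 + 2 + 6 + 2 + 3 + 0 + 0 + 6 + 0 = 37
Unweighted mean = 37 / 10 = 3.7
Weighted sum = 9×1634 + 9×1309 + 2×1078 + 6×1479 + 2×1530 + 3×1324 + 0×237 + 0×705 + 6×2277 + 0×769
  = 14706 + 11781 + 2156 + 8874 + 3060 + 3972 + 0 + 0 + 13662 + 0 = 58211
Sum of weights = 1634 + 1309 + 1078 + 1479 + 1530 + 1324 + 237 + 705 + 2277 + 769 = 12342
Weighted mean = 58211 / 12342 = 4.7164965
Difference (weighted minus unweighted) = 1.0164965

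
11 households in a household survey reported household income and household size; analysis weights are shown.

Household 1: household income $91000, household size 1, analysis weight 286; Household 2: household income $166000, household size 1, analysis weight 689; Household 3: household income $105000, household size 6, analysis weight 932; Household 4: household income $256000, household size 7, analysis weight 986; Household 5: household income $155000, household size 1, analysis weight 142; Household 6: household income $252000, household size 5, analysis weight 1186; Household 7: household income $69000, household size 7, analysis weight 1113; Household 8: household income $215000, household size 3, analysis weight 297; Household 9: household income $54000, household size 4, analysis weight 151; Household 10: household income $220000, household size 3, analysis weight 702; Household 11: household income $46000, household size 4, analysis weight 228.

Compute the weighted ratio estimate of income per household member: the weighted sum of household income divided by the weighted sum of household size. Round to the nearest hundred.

Σ wᵢ·y = 91000×286 + 166000×689 + 105000×932 + 256000×986 + 155000×142 + 252000×1186 + 69000×1113 + 215000×297 + 54000×151 + 220000×702 + 46000×228
  = 26026000 + 114374000 + 97860000 + 252416000 + 22010000 + 298872000 + 76797000 + 63855000 + 8154000 + 154440000 + 10488000 = 1125292000
Σ wᵢ·x = 1×286 + 1×689 + 6×932 + 7×986 + 1×142 + 5×1186 + 7×1113 + 3×297 + 4×151 + 3×702 + 4×228
  = 286 + 689 + 5592 + 6902 + 142 + 5930 + 7791 + 891 + 604 + 2106 + 912 = 31845
Ratio = 1125292000 / 31845 = 35336.536

35300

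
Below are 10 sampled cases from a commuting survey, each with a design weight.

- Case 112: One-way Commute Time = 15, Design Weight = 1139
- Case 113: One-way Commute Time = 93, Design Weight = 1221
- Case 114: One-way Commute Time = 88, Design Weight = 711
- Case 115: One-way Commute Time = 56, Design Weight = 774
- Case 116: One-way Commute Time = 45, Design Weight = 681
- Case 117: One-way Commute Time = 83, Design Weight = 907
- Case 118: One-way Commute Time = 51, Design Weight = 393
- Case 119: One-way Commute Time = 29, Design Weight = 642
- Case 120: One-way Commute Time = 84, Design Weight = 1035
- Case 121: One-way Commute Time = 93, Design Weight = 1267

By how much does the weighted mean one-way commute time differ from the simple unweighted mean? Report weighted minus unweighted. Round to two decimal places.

Unweighted sum = 15 + 93 + 88 + 56 + 45 + 83 + 51 + 29 + 84 + 93 = 637
Unweighted mean = 637 / 10 = 63.7
Weighted sum = 15×1139 + 93×1221 + 88×711 + 56×774 + 45×681 + 83×907 + 51×393 + 29×642 + 84×1035 + 93×1267
  = 17085 + 113553 + 62568 + 43344 + 30645 + 75281 + 20043 + 18618 + 86940 + 117831 = 585908
Sum of weights = 8770
Weighted mean = 585908 / 8770 = 66.80821
Difference (weighted minus unweighted) = 3.1082098

3.11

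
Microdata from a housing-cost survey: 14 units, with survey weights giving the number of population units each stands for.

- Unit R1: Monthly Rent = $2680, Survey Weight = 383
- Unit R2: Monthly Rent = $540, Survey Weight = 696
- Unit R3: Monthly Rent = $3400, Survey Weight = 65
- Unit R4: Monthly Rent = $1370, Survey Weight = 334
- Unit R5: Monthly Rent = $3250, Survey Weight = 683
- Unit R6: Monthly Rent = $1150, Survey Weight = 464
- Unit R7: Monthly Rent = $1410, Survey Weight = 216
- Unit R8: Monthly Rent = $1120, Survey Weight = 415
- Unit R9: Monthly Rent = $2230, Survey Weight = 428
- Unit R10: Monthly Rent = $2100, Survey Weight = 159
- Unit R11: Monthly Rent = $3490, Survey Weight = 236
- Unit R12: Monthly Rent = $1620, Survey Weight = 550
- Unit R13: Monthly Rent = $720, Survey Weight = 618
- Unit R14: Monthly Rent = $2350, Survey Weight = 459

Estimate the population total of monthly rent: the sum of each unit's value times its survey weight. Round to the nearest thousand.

Weighted total = 10130160

10130000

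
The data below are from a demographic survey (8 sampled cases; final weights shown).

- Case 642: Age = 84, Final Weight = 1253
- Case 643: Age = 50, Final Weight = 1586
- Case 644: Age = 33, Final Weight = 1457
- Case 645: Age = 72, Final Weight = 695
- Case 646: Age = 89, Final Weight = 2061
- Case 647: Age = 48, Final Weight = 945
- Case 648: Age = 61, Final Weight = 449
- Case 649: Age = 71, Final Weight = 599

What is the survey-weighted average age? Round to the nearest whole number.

Weighted sum = 84×1253 + 50×1586 + 33×1457 + 72×695 + 89×2061 + 48×945 + 61×449 + 71×599
  = 105252 + 79300 + 48081 + 50040 + 183429 + 45360 + 27389 + 42529 = 581380
Sum of weights = 1253 + 1586 + 1457 + 695 + 2061 + 945 + 449 + 599 = 9045
Weighted mean = 581380 / 9045 = 64.276396

64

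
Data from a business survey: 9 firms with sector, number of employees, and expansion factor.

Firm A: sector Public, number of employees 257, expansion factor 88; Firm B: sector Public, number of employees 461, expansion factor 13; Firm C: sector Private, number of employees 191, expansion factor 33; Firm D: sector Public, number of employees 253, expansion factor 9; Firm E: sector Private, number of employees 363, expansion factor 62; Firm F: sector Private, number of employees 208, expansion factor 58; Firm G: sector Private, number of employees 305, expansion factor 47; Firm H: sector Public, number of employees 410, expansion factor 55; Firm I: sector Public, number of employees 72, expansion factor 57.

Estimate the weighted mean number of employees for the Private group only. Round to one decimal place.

Private rows: C, E, F, G
Weighted sum = 191×33 + 363×62 + 208×58 + 305×47
  = 55208
Sum of weights = 33 + 62 + 58 + 47 = 200
Weighted mean = 55208 / 200 = 276.04

276.0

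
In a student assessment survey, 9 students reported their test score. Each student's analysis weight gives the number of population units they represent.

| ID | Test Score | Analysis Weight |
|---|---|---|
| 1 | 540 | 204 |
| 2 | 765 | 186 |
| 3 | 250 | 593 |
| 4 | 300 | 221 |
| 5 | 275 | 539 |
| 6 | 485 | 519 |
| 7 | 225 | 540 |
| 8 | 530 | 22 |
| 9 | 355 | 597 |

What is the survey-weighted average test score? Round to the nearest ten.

350

Weighted sum = 540×204 + 765×186 + 250×593 + 300×221 + 275×539 + 485×519 + 225×540 + 530×22 + 355×597
  = 1212035
Sum of weights = 204 + 186 + 593 + 221 + 539 + 519 + 540 + 22 + 597 = 3421
Weighted mean = 1212035 / 3421 = 354.2926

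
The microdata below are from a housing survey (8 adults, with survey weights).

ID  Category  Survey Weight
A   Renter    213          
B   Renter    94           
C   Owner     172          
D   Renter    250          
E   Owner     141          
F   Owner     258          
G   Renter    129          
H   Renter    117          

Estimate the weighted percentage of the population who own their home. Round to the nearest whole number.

42

Sum of weights for 'Owner' = 172 + 141 + 258 = 571
Total weight = 1374
Weighted proportion = 571 / 1374 = 0.41557496 → 41.557496%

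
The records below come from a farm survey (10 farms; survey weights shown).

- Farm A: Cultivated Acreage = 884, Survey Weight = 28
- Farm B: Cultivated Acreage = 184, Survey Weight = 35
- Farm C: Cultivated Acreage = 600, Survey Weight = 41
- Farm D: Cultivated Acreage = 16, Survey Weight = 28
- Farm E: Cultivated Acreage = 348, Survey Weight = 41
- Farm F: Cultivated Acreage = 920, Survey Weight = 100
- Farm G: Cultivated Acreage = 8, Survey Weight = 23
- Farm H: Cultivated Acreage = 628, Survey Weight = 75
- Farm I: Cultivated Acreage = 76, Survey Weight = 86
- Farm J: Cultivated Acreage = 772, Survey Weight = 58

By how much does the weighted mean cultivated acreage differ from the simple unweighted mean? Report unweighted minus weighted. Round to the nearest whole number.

-63

Unweighted sum = 884 + 184 + 600 + 16 + 348 + 920 + 8 + 628 + 76 + 772 = 4436
Unweighted mean = 4436 / 10 = 443.6
Weighted sum = 884×28 + 184×35 + 600×41 + 16×28 + 348×41 + 920×100 + 8×23 + 628×75 + 76×86 + 772×58
  = 261104
Sum of weights = 28 + 35 + 41 + 28 + 41 + 100 + 23 + 75 + 86 + 58 = 515
Weighted mean = 261104 / 515 = 506.99806
Difference (unweighted minus weighted) = -63.398058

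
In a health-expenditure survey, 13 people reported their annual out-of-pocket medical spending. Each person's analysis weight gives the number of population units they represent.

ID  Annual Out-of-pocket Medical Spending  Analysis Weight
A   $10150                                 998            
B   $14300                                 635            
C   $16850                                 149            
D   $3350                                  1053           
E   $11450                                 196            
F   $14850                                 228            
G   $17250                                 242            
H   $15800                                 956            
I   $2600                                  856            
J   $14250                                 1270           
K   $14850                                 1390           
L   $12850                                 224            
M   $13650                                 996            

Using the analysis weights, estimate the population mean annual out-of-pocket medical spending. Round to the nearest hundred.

11700

Weighted sum = 107596100
Sum of weights = 9193
Weighted mean = 107596100 / 9193 = 11704.134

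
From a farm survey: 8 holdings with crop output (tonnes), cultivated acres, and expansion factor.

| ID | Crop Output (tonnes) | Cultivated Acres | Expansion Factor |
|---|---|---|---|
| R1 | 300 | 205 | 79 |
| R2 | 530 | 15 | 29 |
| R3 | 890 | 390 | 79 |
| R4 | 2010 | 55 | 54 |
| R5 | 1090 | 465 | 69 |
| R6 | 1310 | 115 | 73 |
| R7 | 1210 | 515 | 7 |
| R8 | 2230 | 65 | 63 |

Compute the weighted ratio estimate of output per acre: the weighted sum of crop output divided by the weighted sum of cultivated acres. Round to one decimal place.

Σ wᵢ·y = 300×79 + 530×29 + 890×79 + 2010×54 + 1090×69 + 1310×73 + 1210×7 + 2230×63
  = 23700 + 15370 + 70310 + 108540 + 75210 + 95630 + 8470 + 140490 = 537720
Σ wᵢ·x = 205×79 + 15×29 + 390×79 + 55×54 + 465×69 + 115×73 + 515×7 + 65×63
  = 98590
Ratio = 537720 / 98590 = 5.4541029

5.5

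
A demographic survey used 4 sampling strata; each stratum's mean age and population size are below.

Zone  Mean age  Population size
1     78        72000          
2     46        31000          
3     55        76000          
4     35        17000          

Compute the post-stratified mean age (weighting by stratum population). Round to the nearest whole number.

Σ Nₕ·x̄ₕ = 78×72000 + 46×31000 + 55×76000 + 35×17000
  = 5616000 + 1426000 + 4180000 + 595000 = 11817000
Σ Nₕ = 72000 + 31000 + 76000 + 17000 = 196000
Overall mean = 11817000 / 196000 = 60.290816

60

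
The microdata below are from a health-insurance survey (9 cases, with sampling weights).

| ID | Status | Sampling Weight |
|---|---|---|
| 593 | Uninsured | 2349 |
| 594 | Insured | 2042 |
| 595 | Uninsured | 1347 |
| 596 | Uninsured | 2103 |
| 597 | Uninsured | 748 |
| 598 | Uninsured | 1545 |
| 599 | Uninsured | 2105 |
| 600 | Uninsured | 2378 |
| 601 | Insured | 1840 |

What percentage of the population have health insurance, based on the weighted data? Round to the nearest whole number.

24

Sum of weights for 'Insured' = 2042 + 1840 = 3882
Total weight = 2349 + 2042 + 1347 + 2103 + 748 + 1545 + 2105 + 2378 + 1840 = 16457
Weighted proportion = 3882 / 16457 = 0.23588746 → 23.588746%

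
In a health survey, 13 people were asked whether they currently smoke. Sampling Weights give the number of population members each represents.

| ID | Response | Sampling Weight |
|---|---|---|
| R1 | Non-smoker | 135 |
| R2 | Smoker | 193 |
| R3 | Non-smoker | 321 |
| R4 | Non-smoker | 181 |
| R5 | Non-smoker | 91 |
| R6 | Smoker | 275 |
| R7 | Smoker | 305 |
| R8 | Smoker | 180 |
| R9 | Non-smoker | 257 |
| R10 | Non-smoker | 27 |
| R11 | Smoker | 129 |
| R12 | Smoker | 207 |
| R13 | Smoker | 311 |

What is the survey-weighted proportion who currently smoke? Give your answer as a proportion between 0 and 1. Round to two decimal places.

Sum of weights for 'Smoker' = 193 + 275 + 305 + 180 + 129 + 207 + 311 = 1600
Total weight = 2612
Weighted proportion = 1600 / 2612 = 0.61255743

0.61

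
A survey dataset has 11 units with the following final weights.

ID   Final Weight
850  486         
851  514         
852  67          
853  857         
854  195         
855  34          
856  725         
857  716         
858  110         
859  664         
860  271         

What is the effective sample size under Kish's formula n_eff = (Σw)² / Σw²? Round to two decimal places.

Σ wᵢ = 486 + 514 + 67 + 857 + 195 + 34 + 725 + 716 + 110 + 664 + 271 = 4639
Σ wᵢ² = 2843229
n_eff = 4639² / 2843229 = 21520321 / 2843229 = 7.5689721

7.57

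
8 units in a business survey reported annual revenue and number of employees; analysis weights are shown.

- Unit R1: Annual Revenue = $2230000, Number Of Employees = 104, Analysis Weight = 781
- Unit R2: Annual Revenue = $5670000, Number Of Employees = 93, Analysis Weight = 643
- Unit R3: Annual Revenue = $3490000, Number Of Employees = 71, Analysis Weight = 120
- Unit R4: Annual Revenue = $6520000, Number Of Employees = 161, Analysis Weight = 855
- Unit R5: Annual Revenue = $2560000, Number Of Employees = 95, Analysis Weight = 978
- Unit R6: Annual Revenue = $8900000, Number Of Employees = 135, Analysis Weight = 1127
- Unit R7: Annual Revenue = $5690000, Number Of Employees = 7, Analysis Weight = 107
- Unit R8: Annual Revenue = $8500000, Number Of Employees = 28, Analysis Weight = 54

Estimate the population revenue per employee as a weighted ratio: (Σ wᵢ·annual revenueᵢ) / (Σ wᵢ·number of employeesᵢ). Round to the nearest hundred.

46700

Σ wᵢ·y = 2230000×781 + 5670000×643 + 3490000×120 + 6520000×855 + 2560000×978 + 8900000×1127 + 5690000×107 + 8500000×54
  = 1741630000 + 3645810000 + 418800000 + 5574600000 + 2503680000 + 10030300000 + 608830000 + 459000000 = 24982650000
Σ wᵢ·x = 534514
Ratio = 24982650000 / 534514 = 46739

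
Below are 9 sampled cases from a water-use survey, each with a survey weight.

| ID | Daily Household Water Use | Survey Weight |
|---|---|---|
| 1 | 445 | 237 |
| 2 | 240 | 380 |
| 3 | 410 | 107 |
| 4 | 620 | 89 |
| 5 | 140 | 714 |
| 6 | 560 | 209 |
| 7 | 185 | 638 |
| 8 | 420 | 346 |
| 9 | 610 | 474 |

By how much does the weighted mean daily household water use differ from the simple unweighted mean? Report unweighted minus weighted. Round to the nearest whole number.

70

Unweighted sum = 3630
Unweighted mean = 3630 / 9 = 403.33333
Weighted sum = 1065205
Sum of weights = 3194
Weighted mean = 1065205 / 3194 = 333.50188
Difference (unweighted minus weighted) = 69.831455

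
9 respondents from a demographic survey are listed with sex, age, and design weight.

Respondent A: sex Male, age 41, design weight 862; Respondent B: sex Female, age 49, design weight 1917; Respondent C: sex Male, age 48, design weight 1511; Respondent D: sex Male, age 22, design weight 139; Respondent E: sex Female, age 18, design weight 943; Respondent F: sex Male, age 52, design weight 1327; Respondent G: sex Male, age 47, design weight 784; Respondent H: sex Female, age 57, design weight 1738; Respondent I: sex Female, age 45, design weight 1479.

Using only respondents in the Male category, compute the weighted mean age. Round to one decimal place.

46.9

Male rows: A, C, D, F, G
Weighted sum = 41×862 + 48×1511 + 22×139 + 52×1327 + 47×784
  = 35342 + 72528 + 3058 + 69004 + 36848 = 216780
Sum of weights = 862 + 1511 + 139 + 1327 + 784 = 4623
Weighted mean = 216780 / 4623 = 46.891629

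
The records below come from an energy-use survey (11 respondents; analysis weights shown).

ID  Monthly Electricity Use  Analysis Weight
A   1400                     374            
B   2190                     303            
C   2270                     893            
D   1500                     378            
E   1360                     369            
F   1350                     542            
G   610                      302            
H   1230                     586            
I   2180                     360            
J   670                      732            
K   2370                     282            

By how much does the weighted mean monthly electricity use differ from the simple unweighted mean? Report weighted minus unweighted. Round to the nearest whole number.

-22

Unweighted sum = 1400 + 2190 + 2270 + 1500 + 1360 + 1350 + 610 + 1230 + 2180 + 670 + 2370 = 17130
Unweighted mean = 17130 / 11 = 1557.2727
Weighted sum = 1400×374 + 2190×303 + 2270×893 + 1500×378 + 1360×369 + 1350×542 + 610×302 + 1230×586 + 2180×360 + 670×732 + 2370×282
  = 7863400
Sum of weights = 374 + 303 + 893 + 378 + 369 + 542 + 302 + 586 + 360 + 732 + 282 = 5121
Weighted mean = 7863400 / 5121 = 1535.5204
Difference (weighted minus unweighted) = -21.752321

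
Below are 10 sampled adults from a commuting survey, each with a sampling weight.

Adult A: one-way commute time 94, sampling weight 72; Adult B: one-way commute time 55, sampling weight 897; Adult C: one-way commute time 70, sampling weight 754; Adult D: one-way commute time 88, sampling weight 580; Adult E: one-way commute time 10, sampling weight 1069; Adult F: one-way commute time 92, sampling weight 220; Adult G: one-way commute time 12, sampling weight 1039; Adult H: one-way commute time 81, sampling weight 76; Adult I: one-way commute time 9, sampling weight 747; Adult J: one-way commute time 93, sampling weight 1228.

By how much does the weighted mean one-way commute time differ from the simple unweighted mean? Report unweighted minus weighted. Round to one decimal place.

11.0

Unweighted sum = 94 + 55 + 70 + 88 + 10 + 92 + 12 + 81 + 9 + 93 = 604
Unweighted mean = 604 / 10 = 60.4
Weighted sum = 94×72 + 55×897 + 70×754 + 88×580 + 10×1069 + 92×220 + 12×1039 + 81×76 + 9×747 + 93×1228
  = 330404
Sum of weights = 72 + 897 + 754 + 580 + 1069 + 220 + 1039 + 76 + 747 + 1228 = 6682
Weighted mean = 330404 / 6682 = 49.446872
Difference (unweighted minus weighted) = 10.953128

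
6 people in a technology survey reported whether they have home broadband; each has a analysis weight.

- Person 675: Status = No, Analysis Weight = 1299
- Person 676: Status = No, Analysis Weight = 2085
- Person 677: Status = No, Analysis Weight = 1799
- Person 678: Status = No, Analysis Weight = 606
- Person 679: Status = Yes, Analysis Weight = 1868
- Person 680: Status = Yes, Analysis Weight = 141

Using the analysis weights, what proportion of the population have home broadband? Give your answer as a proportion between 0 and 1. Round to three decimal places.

0.258

Sum of weights for 'Yes' = 1868 + 141 = 2009
Total weight = 1299 + 2085 + 1799 + 606 + 1868 + 141 = 7798
Weighted proportion = 2009 / 7798 = 0.25763016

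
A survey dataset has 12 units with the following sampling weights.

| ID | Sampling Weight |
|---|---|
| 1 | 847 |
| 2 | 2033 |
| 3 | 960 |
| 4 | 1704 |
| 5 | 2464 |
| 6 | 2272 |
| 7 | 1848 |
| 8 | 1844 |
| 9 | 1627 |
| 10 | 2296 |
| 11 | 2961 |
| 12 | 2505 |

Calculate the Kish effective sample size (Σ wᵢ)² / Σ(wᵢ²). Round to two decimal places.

10.98

Σ wᵢ = 847 + 2033 + 960 + 1704 + 2464 + 2272 + 1848 + 1844 + 1627 + 2296 + 2961 + 2505 = 23361
Σ wᵢ² = 49685725
n_eff = 23361² / 49685725 = 545736321 / 49685725 = 10.983765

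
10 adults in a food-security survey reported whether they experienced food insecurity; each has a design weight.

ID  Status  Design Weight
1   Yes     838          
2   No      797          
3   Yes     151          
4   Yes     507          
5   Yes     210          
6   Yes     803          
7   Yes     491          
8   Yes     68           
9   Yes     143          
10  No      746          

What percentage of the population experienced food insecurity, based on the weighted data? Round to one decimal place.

Sum of weights for 'Yes' = 838 + 151 + 507 + 210 + 803 + 491 + 68 + 143 = 3211
Total weight = 838 + 797 + 151 + 507 + 210 + 803 + 491 + 68 + 143 + 746 = 4754
Weighted proportion = 3211 / 4754 = 0.67543122 → 67.543122%

67.5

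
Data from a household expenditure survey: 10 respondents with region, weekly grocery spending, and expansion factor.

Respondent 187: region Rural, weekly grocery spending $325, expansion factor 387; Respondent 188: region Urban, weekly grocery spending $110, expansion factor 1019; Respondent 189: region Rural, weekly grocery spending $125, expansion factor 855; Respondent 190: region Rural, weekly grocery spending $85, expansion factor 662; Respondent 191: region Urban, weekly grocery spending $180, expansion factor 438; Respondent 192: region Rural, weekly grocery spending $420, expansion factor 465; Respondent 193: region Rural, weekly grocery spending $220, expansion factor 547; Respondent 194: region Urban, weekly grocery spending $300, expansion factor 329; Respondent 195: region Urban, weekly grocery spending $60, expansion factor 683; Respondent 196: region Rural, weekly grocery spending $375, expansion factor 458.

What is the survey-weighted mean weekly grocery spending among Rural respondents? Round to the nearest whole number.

230

Rural rows: 187, 189, 190, 192, 193, 196
Weighted sum = 325×387 + 125×855 + 85×662 + 420×465 + 220×547 + 375×458
  = 776310
Sum of weights = 3374
Weighted mean = 776310 / 3374 = 230.08595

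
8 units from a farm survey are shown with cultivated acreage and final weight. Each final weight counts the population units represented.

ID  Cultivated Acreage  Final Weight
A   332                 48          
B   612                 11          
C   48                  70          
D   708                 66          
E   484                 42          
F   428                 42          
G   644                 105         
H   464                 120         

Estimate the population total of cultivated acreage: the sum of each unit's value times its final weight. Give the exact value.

Weighted total = 332×48 + 612×11 + 48×70 + 708×66 + 484×42 + 428×42 + 644×105 + 464×120
  = 15936 + 6732 + 3360 + 46728 + 20328 + 17976 + 67620 + 55680 = 234360

234360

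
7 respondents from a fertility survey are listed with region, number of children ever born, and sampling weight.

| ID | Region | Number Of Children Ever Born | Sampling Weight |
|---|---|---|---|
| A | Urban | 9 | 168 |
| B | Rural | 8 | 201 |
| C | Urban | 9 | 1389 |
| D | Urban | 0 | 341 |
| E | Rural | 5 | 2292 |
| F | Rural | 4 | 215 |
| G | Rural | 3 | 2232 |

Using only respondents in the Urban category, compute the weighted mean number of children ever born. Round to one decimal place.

Urban rows: A, C, D
Weighted sum = 9×168 + 9×1389 + 0×341
  = 14013
Sum of weights = 168 + 1389 + 341 = 1898
Weighted mean = 14013 / 1898 = 7.3830348

7.4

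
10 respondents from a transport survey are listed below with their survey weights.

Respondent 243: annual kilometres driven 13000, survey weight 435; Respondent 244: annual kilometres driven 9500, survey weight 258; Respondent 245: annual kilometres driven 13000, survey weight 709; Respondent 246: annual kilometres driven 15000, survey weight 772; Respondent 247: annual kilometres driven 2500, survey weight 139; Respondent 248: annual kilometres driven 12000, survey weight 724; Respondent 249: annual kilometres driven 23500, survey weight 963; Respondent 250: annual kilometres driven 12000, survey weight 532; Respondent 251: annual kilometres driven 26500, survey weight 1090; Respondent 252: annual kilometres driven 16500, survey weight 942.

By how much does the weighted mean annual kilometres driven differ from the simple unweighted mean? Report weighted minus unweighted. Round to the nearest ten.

2620

Unweighted sum = 13000 + 9500 + 13000 + 15000 + 2500 + 12000 + 23500 + 12000 + 26500 + 16500 = 143500
Unweighted mean = 143500 / 10 = 14350
Weighted sum = 13000×435 + 9500×258 + 13000×709 + 15000×772 + 2500×139 + 12000×724 + 23500×963 + 12000×532 + 26500×1090 + 16500×942
  = 111381000
Sum of weights = 6564
Weighted mean = 111381000 / 6564 = 16968.464
Difference (weighted minus unweighted) = 2618.4644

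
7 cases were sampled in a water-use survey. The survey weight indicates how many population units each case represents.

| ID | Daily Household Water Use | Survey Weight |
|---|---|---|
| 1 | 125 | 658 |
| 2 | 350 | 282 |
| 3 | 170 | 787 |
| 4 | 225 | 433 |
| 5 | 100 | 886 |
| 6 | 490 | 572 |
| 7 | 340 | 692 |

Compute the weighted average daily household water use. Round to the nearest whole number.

Weighted sum = 1016325
Sum of weights = 658 + 282 + 787 + 433 + 886 + 572 + 692 = 4310
Weighted mean = 1016325 / 4310 = 235.80626

236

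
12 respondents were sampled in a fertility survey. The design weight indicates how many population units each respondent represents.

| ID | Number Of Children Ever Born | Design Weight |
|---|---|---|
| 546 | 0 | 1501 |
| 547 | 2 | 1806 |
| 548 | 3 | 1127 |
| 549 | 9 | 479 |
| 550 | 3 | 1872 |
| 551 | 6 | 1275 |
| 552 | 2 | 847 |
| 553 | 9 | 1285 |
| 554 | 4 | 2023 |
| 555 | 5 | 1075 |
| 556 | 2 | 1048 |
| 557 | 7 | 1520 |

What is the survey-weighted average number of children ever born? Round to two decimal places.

4.04

Weighted sum = 0×1501 + 2×1806 + 3×1127 + 9×479 + 3×1872 + 6×1275 + 2×847 + 9×1285 + 4×2023 + 5×1075 + 2×1048 + 7×1520
  = 64032
Sum of weights = 15858
Weighted mean = 64032 / 15858 = 4.0378358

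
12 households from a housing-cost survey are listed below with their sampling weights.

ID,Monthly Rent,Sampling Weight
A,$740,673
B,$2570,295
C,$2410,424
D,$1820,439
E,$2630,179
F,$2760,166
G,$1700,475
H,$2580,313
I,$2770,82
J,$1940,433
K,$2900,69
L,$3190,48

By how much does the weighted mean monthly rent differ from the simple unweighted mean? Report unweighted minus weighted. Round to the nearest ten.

380

Unweighted sum = 740 + 2570 + 2410 + 1820 + 2630 + 2760 + 1700 + 2580 + 2770 + 1940 + 2900 + 3190 = 28010
Unweighted mean = 28010 / 12 = 2334.1667
Weighted sum = 740×673 + 2570×295 + 2410×424 + 1820×439 + 2630×179 + 2760×166 + 1700×475 + 2580×313 + 2770×82 + 1940×433 + 2900×69 + 3190×48
  = 7041340
Sum of weights = 673 + 295 + 424 + 439 + 179 + 166 + 475 + 313 + 82 + 433 + 69 + 48 = 3596
Weighted mean = 7041340 / 3596 = 1958.1034
Difference (unweighted minus weighted) = 376.06322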